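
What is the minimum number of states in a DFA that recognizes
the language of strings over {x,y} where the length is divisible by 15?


States track (length) mod 15.
Need 15 states: one per remainder 0..14; accept = remainder 0.

15


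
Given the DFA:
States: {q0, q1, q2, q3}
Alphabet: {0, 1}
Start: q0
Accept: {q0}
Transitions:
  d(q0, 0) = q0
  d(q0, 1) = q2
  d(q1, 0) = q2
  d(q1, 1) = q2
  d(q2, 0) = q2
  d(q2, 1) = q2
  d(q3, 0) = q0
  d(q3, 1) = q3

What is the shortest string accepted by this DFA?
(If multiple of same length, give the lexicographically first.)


BFS by string length (lex-first path to each state shown):
  len 0: q0<-""
Found accept state at length 0.

"" (empty string)


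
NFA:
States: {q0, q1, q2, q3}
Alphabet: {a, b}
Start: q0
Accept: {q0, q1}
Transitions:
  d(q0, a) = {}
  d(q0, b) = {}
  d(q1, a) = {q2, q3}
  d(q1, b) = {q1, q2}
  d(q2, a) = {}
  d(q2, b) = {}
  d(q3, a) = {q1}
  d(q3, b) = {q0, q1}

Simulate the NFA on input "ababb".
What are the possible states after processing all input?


Start: {q0}
  --a--> {}
  --b--> {}
  --a--> {}
  --b--> {}
  --b--> {}

{} (empty set, no valid transitions)


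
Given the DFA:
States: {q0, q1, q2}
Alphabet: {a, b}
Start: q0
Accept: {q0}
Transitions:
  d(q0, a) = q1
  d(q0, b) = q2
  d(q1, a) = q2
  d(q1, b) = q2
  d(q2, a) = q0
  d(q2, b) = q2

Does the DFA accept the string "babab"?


Trace: q0 -> q2 -> q0 -> q2 -> q0 -> q2
Final state: q2
Accept states: {q0}

No, rejected (final state q2 is not an accept state)


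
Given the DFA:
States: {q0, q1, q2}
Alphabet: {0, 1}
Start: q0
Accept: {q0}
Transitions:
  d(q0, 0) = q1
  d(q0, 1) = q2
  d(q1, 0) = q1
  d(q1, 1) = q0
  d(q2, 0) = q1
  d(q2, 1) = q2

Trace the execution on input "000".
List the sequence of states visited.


Input: 000
d(q0, 0) = q1
d(q1, 0) = q1
d(q1, 0) = q1


q0 -> q1 -> q1 -> q1


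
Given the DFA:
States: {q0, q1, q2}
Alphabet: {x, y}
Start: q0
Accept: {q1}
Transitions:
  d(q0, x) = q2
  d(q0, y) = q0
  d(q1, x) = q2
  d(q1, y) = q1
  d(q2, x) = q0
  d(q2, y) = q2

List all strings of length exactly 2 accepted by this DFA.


All strings of length 2: 4 total
Accepted: 0

None


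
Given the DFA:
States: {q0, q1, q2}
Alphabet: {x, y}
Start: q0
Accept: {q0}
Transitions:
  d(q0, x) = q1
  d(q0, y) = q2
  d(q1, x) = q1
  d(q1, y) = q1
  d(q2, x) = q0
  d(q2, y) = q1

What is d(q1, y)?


Looking up transition d(q1, y)

q1


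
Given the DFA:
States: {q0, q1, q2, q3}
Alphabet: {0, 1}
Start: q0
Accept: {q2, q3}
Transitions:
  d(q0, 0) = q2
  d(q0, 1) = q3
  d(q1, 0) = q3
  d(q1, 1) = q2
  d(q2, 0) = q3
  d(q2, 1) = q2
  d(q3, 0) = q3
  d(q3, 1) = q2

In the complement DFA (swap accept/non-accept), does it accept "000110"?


Trace: q0 -> q2 -> q3 -> q3 -> q2 -> q2 -> q3
Final: q3
Original accept: {q2, q3}
Complement: q3 is in original accept

No, complement rejects (original accepts)


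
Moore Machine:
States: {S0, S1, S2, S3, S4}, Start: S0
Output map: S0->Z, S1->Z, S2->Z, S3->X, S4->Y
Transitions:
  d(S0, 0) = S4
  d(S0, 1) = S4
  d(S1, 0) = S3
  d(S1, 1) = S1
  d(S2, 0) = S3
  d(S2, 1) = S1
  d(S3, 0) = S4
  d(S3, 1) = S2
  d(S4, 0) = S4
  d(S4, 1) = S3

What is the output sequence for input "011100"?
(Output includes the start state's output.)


Start: S0 (output Z)
  --0--> S4 (output Y)
  --1--> S3 (output X)
  --1--> S2 (output Z)
  --1--> S1 (output Z)
  --0--> S3 (output X)
  --0--> S4 (output Y)

"ZYXZZXY"


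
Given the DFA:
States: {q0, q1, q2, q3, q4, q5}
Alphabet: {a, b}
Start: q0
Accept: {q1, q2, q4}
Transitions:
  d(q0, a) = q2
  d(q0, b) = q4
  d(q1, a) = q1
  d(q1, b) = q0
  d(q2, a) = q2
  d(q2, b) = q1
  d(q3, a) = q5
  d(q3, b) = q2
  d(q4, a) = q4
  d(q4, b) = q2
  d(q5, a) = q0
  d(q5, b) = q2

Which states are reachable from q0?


BFS from q0:
  layer 0: {q0}
  layer 1: {q2, q4}
  layer 2: {q1}

{q0, q1, q2, q4}


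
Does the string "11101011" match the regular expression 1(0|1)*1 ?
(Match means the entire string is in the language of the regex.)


|string| = 8; first = '1'; last = '1'

Yes, "11101011" matches 1(0|1)*1


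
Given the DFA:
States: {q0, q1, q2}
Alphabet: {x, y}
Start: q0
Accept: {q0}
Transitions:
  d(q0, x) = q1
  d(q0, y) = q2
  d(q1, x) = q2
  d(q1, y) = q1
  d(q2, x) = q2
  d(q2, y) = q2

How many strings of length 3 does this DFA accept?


Enumerating all length-3 strings:
  "xxx" -> q2 [reject]
  "xxy" -> q2 [reject]
  "xyx" -> q2 [reject]
  "xyy" -> q1 [reject]
  "yxx" -> q2 [reject]
  "yxy" -> q2 [reject]
  "yyx" -> q2 [reject]
  "yyy" -> q2 [reject]

0 out of 8


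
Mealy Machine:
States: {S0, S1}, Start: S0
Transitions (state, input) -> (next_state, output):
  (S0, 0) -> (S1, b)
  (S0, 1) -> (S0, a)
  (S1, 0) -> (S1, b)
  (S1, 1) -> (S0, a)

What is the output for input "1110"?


Step-by-step:
  (S0, 1) -> (S0, a)
  (S0, 1) -> (S0, a)
  (S0, 1) -> (S0, a)
  (S0, 0) -> (S1, b)

"aaab"


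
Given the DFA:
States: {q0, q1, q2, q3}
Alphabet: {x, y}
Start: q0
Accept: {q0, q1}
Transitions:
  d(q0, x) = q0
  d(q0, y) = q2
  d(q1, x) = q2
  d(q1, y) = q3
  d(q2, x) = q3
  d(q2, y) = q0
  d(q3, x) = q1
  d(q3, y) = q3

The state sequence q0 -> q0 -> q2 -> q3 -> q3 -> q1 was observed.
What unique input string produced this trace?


Trace back each transition to find the symbol:
  q0 --[x]--> q0
  q0 --[y]--> q2
  q2 --[x]--> q3
  q3 --[y]--> q3
  q3 --[x]--> q1

"xyxyx"


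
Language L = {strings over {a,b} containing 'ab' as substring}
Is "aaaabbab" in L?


'ab' occurs at index 3

Yes, "aaaabbab" is in L


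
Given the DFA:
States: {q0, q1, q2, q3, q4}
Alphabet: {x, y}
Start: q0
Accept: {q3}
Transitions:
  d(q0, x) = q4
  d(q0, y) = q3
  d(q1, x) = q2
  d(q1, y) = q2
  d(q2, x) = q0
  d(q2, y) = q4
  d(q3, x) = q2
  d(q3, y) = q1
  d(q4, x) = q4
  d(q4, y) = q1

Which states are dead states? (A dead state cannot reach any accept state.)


Forward reachability from each state:
  q0 -> reaches accept state q3 (live)
  q1 -> reaches accept state q3 (live)
  q2 -> reaches accept state q3 (live)
  q3 -> reaches accept state q3 (live)
  q4 -> reaches accept state q3 (live)

None (all states can reach an accept state)


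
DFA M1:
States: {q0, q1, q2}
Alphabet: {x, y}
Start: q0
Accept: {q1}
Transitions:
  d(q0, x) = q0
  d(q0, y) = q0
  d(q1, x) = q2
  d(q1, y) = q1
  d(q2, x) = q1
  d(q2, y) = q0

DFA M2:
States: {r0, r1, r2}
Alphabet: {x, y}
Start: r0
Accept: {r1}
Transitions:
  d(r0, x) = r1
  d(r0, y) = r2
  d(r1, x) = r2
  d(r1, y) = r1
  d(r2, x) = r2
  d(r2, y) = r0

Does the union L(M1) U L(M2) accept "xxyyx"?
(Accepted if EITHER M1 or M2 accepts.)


M1: final=q0 accepted=False
M2: final=r2 accepted=False

No, union rejects (neither accepts)


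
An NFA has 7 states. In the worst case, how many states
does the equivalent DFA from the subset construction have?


Subset construction: one DFA state per subset of NFA states.
2^7 = 128

128


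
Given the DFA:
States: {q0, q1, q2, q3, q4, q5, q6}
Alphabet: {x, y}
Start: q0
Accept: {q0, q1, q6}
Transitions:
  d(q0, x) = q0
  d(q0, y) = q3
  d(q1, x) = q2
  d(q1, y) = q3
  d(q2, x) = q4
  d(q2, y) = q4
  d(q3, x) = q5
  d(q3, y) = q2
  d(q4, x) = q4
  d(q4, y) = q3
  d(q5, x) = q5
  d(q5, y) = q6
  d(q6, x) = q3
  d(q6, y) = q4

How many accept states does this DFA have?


Accept states listed: {q0, q1, q6}
Counting: q0(1) q1(2) q6(3)

3


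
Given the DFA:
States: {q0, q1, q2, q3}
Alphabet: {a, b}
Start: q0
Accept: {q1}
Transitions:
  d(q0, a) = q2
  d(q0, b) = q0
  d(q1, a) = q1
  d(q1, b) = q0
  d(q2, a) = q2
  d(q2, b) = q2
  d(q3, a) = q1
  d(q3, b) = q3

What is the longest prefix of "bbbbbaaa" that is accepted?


Run the DFA, marking each prefix where the state is accepting:
  "" -> q0 [reject]
  "b" -> q0 [reject]
  "bb" -> q0 [reject]
  "bbb" -> q0 [reject]
  "bbbb" -> q0 [reject]
  "bbbbb" -> q0 [reject]
  "bbbbba" -> q2 [reject]
  "bbbbbaa" -> q2 [reject]
  "bbbbbaaa" -> q2 [reject]

No prefix is accepted


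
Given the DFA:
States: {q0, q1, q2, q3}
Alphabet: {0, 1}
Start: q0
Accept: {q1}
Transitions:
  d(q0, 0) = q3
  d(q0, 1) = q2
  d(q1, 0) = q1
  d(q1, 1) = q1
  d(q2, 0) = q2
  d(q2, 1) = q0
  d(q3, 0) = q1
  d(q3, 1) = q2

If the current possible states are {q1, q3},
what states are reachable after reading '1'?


Apply transition on '1' from each current state:
  d(q1, 1) = q1
  d(q3, 1) = q2

{q1, q2}


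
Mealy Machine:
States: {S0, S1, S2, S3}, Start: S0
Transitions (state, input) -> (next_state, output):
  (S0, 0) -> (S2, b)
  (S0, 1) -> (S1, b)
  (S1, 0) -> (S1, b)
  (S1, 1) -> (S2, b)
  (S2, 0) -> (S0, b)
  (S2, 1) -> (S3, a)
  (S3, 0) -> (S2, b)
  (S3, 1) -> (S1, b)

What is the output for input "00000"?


Step-by-step:
  (S0, 0) -> (S2, b)
  (S2, 0) -> (S0, b)
  (S0, 0) -> (S2, b)
  (S2, 0) -> (S0, b)
  (S0, 0) -> (S2, b)

"bbbbb"


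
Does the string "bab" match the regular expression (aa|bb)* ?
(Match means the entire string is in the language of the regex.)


|string| = 3; first = 'b'; last = 'b'

No, "bab" does not match (aa|bb)*


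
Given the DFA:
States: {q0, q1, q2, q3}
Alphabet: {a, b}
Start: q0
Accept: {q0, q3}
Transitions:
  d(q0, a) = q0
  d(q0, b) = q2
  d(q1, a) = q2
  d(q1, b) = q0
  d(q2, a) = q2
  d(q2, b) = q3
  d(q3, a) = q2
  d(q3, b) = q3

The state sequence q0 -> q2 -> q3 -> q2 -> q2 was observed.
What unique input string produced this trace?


Trace back each transition to find the symbol:
  q0 --[b]--> q2
  q2 --[b]--> q3
  q3 --[a]--> q2
  q2 --[a]--> q2

"bbaa"


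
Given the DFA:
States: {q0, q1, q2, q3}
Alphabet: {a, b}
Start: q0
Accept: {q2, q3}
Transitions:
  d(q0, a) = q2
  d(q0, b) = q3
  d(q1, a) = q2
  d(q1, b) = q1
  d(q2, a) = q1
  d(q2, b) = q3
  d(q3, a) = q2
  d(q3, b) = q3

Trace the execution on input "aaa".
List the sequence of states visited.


Input: aaa
d(q0, a) = q2
d(q2, a) = q1
d(q1, a) = q2


q0 -> q2 -> q1 -> q2


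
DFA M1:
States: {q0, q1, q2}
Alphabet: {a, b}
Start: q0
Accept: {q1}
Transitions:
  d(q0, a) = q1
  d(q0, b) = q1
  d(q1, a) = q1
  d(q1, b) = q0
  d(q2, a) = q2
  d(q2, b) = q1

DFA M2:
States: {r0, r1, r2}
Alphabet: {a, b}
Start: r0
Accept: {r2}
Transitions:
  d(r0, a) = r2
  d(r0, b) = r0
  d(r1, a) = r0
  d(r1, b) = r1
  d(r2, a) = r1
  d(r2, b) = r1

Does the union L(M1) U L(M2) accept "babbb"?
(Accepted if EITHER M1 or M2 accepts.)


M1: final=q0 accepted=False
M2: final=r1 accepted=False

No, union rejects (neither accepts)


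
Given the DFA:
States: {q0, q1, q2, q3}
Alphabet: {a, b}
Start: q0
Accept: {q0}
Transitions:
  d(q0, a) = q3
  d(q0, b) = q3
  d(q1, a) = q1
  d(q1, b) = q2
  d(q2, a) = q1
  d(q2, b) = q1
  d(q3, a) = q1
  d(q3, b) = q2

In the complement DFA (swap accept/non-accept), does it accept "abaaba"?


Trace: q0 -> q3 -> q2 -> q1 -> q1 -> q2 -> q1
Final: q1
Original accept: {q0}
Complement: q1 is not in original accept

Yes, complement accepts (original rejects)


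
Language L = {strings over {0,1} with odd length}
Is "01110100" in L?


length = 8; 8 mod 2 = 0

No, "01110100" is not in L


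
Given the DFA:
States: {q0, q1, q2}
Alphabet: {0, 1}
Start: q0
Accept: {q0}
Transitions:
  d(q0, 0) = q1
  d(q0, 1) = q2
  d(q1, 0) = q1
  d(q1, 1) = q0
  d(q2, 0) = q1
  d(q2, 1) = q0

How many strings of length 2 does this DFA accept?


Enumerating all length-2 strings:
  "00" -> q1 [reject]
  "01" -> q0 [accept]
  "10" -> q1 [reject]
  "11" -> q0 [accept]

2 out of 4


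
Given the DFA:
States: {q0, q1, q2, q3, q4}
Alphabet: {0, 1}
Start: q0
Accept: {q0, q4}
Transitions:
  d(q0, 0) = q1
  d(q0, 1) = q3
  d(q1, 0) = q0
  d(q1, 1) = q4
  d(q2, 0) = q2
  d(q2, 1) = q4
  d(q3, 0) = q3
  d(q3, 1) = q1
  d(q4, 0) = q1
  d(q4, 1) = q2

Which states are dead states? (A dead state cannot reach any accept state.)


Forward reachability from each state:
  q0 -> reaches accept state q0 (live)
  q1 -> reaches accept state q0 (live)
  q2 -> reaches accept state q0 (live)
  q3 -> reaches accept state q0 (live)
  q4 -> reaches accept state q0 (live)

None (all states can reach an accept state)


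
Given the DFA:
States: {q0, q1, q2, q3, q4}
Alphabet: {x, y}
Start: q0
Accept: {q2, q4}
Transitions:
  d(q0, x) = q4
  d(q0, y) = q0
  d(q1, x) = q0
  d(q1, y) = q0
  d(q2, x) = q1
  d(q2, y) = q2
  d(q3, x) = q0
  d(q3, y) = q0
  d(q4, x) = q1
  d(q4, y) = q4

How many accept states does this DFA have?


Accept states listed: {q2, q4}
Counting: q2(1) q4(2)

2


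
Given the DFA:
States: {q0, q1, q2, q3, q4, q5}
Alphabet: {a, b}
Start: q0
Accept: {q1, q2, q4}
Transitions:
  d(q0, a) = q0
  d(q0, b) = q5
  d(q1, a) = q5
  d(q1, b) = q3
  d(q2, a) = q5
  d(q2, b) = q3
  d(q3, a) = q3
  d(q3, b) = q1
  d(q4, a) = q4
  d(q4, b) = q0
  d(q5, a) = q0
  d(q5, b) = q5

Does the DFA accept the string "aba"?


Trace: q0 -> q0 -> q5 -> q0
Final state: q0
Accept states: {q1, q2, q4}

No, rejected (final state q0 is not an accept state)


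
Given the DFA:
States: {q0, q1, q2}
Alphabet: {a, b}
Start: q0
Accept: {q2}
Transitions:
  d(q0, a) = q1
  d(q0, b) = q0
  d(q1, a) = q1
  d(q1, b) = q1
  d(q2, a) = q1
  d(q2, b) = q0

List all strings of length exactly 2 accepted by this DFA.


All strings of length 2: 4 total
Accepted: 0

None


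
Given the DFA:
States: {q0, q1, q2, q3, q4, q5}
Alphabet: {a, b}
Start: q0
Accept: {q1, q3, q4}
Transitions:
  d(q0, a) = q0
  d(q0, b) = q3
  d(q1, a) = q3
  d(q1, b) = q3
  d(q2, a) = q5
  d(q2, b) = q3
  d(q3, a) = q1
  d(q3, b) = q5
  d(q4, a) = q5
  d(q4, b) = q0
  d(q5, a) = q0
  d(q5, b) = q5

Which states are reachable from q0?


BFS from q0:
  layer 0: {q0}
  layer 1: {q3}
  layer 2: {q1, q5}

{q0, q1, q3, q5}


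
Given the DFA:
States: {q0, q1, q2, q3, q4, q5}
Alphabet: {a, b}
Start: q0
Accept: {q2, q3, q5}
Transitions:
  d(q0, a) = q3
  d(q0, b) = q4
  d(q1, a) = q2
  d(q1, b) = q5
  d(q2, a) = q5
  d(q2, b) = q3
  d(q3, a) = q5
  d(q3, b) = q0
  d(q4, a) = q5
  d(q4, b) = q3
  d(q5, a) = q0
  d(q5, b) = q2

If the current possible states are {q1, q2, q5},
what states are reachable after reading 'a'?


Apply transition on 'a' from each current state:
  d(q1, a) = q2
  d(q2, a) = q5
  d(q5, a) = q0

{q0, q2, q5}


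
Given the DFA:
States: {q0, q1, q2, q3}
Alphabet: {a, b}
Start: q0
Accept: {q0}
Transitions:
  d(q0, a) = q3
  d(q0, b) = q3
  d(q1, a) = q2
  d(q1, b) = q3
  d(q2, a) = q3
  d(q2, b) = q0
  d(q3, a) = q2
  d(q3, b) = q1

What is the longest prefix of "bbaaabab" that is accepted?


Run the DFA, marking each prefix where the state is accepting:
  "" -> q0 [accept]
  "b" -> q3 [reject]
  "bb" -> q1 [reject]
  "bba" -> q2 [reject]
  "bbaa" -> q3 [reject]
  "bbaaa" -> q2 [reject]
  "bbaaab" -> q0 [accept]
  "bbaaaba" -> q3 [reject]
  "bbaaabab" -> q1 [reject]

"bbaaab"


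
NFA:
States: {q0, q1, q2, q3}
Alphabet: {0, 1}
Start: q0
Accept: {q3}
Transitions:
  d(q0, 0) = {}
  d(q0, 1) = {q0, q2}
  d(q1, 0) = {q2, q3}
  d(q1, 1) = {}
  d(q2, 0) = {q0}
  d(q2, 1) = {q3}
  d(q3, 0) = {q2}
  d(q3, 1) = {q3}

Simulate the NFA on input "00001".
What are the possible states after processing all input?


Start: {q0}
  --0--> {}
  --0--> {}
  --0--> {}
  --0--> {}
  --1--> {}

{} (empty set, no valid transitions)


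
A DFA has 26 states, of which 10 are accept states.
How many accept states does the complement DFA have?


Complement swaps accept and non-accept states.
26 - 10 = 16

16


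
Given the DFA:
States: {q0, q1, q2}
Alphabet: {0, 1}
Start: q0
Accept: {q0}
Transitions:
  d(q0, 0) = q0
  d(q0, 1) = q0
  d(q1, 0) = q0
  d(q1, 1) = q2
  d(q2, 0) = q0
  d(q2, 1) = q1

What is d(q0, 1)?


Looking up transition d(q0, 1)

q0


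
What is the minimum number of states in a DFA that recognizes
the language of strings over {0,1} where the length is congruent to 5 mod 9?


States track (length) mod 9.
Need 9 states: one per remainder 0..8; accept = remainder 5.

9


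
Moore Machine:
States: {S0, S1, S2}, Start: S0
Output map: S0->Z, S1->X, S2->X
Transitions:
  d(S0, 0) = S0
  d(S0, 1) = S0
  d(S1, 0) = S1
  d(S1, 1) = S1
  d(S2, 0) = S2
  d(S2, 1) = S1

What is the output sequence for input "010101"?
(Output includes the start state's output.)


Start: S0 (output Z)
  --0--> S0 (output Z)
  --1--> S0 (output Z)
  --0--> S0 (output Z)
  --1--> S0 (output Z)
  --0--> S0 (output Z)
  --1--> S0 (output Z)

"ZZZZZZZ"


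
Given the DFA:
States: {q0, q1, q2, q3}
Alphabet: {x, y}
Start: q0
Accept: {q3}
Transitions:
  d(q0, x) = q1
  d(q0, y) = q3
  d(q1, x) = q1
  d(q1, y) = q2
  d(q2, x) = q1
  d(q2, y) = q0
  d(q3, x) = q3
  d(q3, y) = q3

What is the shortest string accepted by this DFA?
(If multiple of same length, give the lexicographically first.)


BFS by string length (lex-first path to each state shown):
  len 0: q0<-""
  len 1: q1<-"x", q3<-"y"
Found accept state at length 1.

"y"


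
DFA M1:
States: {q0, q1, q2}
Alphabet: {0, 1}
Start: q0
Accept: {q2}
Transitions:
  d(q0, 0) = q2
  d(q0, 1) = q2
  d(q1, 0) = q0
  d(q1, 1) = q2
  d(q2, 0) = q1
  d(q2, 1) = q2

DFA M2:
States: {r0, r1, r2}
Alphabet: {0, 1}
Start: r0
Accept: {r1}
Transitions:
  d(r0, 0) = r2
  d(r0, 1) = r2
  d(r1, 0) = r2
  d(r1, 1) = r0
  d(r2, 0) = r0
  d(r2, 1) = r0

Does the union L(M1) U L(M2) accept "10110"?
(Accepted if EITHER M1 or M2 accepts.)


M1: final=q1 accepted=False
M2: final=r2 accepted=False

No, union rejects (neither accepts)


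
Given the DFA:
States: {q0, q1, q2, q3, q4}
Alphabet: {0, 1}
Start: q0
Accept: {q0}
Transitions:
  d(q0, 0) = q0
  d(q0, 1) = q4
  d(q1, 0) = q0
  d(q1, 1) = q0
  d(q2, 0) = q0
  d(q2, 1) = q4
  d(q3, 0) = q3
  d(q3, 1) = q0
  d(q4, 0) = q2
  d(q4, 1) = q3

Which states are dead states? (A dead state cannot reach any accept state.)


Forward reachability from each state:
  q0 -> reaches accept state q0 (live)
  q1 -> reaches accept state q0 (live)
  q2 -> reaches accept state q0 (live)
  q3 -> reaches accept state q0 (live)
  q4 -> reaches accept state q0 (live)

None (all states can reach an accept state)


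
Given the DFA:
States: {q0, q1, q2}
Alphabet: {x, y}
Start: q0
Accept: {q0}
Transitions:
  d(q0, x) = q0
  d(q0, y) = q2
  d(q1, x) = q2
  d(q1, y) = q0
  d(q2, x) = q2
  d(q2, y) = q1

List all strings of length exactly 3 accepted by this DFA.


All strings of length 3: 8 total
Accepted: 2

"xxx", "yyy"


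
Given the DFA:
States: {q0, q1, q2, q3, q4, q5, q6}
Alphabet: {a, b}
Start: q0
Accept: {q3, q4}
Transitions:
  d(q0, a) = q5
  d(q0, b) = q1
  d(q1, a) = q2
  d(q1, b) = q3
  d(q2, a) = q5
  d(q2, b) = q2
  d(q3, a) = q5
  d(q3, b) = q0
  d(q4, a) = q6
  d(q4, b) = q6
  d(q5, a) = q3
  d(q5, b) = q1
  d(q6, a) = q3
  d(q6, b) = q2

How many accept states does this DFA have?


Accept states listed: {q3, q4}
Counting: q3(1) q4(2)

2


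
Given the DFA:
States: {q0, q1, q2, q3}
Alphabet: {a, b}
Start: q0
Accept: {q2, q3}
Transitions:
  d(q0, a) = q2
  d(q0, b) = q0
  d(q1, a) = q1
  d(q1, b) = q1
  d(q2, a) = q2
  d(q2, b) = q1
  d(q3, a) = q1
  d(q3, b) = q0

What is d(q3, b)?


Looking up transition d(q3, b)

q0


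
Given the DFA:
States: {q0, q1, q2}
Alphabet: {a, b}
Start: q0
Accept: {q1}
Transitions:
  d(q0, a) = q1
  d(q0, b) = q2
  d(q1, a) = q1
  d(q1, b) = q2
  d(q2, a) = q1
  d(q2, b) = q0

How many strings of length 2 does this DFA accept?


Enumerating all length-2 strings:
  "aa" -> q1 [accept]
  "ab" -> q2 [reject]
  "ba" -> q1 [accept]
  "bb" -> q0 [reject]

2 out of 4


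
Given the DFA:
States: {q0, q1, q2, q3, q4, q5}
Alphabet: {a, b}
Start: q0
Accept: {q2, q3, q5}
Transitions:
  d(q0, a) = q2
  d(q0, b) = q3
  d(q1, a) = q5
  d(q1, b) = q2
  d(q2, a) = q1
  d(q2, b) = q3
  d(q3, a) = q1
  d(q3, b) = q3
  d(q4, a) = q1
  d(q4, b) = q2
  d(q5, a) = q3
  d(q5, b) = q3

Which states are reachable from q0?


BFS from q0:
  layer 0: {q0}
  layer 1: {q2, q3}
  layer 2: {q1}
  layer 3: {q5}

{q0, q1, q2, q3, q5}


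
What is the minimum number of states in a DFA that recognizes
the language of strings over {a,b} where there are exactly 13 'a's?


States: count = 0, 1, ..., 13 (that's 14 states), plus a dead state for count > 13.
Total: 14 + 1 = 15. Accept = count-13 state.

15


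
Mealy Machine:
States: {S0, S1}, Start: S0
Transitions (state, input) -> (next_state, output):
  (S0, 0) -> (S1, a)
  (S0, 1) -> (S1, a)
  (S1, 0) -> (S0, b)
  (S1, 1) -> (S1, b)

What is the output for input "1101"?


Step-by-step:
  (S0, 1) -> (S1, a)
  (S1, 1) -> (S1, b)
  (S1, 0) -> (S0, b)
  (S0, 1) -> (S1, a)

"abba"


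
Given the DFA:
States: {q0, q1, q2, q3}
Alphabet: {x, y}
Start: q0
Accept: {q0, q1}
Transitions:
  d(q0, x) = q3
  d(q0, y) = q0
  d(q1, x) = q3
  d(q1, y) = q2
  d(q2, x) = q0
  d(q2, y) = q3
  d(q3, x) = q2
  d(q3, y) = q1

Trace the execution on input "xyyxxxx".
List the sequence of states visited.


Input: xyyxxxx
d(q0, x) = q3
d(q3, y) = q1
d(q1, y) = q2
d(q2, x) = q0
d(q0, x) = q3
d(q3, x) = q2
d(q2, x) = q0


q0 -> q3 -> q1 -> q2 -> q0 -> q3 -> q2 -> q0


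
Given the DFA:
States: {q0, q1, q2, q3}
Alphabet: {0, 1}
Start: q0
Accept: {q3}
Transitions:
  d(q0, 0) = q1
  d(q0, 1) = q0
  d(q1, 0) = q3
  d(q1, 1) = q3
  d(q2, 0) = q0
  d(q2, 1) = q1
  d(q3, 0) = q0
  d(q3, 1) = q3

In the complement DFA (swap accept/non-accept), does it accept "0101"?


Trace: q0 -> q1 -> q3 -> q0 -> q0
Final: q0
Original accept: {q3}
Complement: q0 is not in original accept

Yes, complement accepts (original rejects)


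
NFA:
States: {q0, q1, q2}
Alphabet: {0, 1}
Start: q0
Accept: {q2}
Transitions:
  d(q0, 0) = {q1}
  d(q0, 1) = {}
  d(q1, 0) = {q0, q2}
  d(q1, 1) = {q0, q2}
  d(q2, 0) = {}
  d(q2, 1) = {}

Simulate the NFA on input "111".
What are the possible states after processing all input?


Start: {q0}
  --1--> {}
  --1--> {}
  --1--> {}

{} (empty set, no valid transitions)


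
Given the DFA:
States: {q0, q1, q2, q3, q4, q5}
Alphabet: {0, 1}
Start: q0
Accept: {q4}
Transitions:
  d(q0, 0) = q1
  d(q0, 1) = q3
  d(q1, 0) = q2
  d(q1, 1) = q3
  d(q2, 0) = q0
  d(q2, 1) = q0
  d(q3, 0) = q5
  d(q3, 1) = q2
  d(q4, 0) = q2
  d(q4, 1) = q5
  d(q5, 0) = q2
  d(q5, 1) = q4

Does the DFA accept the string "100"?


Trace: q0 -> q3 -> q5 -> q2
Final state: q2
Accept states: {q4}

No, rejected (final state q2 is not an accept state)


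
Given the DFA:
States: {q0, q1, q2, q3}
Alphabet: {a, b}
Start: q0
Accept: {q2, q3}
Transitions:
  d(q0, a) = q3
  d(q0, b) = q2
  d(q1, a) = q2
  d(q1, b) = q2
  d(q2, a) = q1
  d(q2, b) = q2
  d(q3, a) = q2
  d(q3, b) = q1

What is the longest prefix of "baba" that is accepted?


Run the DFA, marking each prefix where the state is accepting:
  "" -> q0 [reject]
  "b" -> q2 [accept]
  "ba" -> q1 [reject]
  "bab" -> q2 [accept]
  "baba" -> q1 [reject]

"bab"


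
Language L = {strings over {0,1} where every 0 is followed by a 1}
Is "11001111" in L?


'00' present: True; ends with '0': False

No, "11001111" is not in L


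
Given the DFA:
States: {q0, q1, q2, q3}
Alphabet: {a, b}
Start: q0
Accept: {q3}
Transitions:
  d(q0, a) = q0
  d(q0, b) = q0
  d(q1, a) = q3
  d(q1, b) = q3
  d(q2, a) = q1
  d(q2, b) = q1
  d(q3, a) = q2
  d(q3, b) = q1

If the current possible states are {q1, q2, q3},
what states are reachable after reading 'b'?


Apply transition on 'b' from each current state:
  d(q1, b) = q3
  d(q2, b) = q1
  d(q3, b) = q1

{q1, q3}


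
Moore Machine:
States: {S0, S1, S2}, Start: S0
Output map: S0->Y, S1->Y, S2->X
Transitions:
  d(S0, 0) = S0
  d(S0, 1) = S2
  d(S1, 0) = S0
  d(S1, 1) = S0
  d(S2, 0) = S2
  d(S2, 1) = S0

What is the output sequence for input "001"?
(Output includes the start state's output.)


Start: S0 (output Y)
  --0--> S0 (output Y)
  --0--> S0 (output Y)
  --1--> S2 (output X)

"YYYX"


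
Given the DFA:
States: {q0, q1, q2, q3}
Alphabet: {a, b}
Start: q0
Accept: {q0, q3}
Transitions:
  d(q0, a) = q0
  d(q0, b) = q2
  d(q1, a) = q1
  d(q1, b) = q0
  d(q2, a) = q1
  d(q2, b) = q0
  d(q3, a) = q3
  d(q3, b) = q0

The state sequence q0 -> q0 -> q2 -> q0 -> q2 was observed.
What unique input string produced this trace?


Trace back each transition to find the symbol:
  q0 --[a]--> q0
  q0 --[b]--> q2
  q2 --[b]--> q0
  q0 --[b]--> q2

"abbb"


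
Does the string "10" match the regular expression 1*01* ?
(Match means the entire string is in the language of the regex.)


|string| = 2; first = '1'; last = '0'

Yes, "10" matches 1*01*


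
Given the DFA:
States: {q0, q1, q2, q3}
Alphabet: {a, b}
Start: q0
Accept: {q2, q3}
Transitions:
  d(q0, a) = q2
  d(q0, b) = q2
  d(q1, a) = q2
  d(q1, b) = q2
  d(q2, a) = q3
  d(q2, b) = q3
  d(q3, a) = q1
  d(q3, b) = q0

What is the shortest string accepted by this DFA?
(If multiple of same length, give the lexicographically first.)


BFS by string length (lex-first path to each state shown):
  len 0: q0<-""
  len 1: q2<-"a"
Found accept state at length 1.

"a"


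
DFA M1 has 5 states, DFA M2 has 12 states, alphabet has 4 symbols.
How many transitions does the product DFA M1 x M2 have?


Product DFA has 5 * 12 = 60 states.
Each has 4 transitions: 60 * 4 = 240

240


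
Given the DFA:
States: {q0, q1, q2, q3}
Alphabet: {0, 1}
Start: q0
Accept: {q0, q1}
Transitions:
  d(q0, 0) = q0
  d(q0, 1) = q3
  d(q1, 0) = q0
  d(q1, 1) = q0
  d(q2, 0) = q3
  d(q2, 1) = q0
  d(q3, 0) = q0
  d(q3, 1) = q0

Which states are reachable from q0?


BFS from q0:
  layer 0: {q0}
  layer 1: {q3}

{q0, q3}


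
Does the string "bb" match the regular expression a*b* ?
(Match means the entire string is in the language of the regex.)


|string| = 2; first = 'b'; last = 'b'

Yes, "bb" matches a*b*


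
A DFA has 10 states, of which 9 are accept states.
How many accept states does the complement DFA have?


Complement swaps accept and non-accept states.
10 - 9 = 1

1


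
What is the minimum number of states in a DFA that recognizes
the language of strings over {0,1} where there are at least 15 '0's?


States: count = 0, 1, ..., 14, and a final '>= 15' state.
Total: 15 + 1 = 16. Accept = '>= 15' state.

16


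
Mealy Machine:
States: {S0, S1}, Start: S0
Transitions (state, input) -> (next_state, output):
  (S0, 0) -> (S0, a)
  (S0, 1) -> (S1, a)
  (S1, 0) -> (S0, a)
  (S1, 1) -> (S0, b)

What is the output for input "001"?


Step-by-step:
  (S0, 0) -> (S0, a)
  (S0, 0) -> (S0, a)
  (S0, 1) -> (S1, a)

"aaa"


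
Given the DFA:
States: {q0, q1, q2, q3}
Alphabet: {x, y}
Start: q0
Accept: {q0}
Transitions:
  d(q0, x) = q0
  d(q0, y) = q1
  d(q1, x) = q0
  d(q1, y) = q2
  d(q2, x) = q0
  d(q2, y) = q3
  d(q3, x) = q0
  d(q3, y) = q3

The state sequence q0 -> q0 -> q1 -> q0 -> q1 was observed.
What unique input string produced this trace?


Trace back each transition to find the symbol:
  q0 --[x]--> q0
  q0 --[y]--> q1
  q1 --[x]--> q0
  q0 --[y]--> q1

"xyxy"


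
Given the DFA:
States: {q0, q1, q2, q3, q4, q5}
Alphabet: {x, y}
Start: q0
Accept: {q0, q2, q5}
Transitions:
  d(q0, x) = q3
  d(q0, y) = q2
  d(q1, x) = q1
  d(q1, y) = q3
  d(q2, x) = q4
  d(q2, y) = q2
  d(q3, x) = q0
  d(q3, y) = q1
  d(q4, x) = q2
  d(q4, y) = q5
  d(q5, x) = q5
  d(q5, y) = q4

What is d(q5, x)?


Looking up transition d(q5, x)

q5


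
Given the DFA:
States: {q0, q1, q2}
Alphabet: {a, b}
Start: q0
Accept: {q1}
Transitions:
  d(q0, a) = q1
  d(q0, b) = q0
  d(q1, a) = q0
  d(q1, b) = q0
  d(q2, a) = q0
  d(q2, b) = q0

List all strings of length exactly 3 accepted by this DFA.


All strings of length 3: 8 total
Accepted: 3

"aaa", "aba", "bba"


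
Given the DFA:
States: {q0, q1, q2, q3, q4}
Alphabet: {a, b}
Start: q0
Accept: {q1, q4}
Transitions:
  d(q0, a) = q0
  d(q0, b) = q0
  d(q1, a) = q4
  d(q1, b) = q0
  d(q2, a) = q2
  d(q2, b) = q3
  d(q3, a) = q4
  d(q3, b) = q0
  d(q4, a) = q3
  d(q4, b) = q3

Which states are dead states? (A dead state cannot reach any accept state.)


Forward reachability from each state:
  q0 -> reaches {q0}, no accept state (dead)
  q1 -> reaches accept state q1 (live)
  q2 -> reaches accept state q4 (live)
  q3 -> reaches accept state q4 (live)
  q4 -> reaches accept state q4 (live)

{q0}


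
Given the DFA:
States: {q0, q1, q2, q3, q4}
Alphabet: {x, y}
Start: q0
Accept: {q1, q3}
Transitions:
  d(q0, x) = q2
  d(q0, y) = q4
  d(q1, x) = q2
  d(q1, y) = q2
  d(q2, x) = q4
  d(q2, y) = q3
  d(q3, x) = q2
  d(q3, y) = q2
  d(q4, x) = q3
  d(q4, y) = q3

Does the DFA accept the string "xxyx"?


Trace: q0 -> q2 -> q4 -> q3 -> q2
Final state: q2
Accept states: {q1, q3}

No, rejected (final state q2 is not an accept state)


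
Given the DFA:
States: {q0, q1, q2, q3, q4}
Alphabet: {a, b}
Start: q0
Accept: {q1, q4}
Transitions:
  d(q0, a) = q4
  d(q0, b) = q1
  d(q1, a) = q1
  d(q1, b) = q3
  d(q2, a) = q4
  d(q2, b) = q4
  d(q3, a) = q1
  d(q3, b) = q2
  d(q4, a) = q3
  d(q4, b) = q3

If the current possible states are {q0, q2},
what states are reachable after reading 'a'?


Apply transition on 'a' from each current state:
  d(q0, a) = q4
  d(q2, a) = q4

{q4}


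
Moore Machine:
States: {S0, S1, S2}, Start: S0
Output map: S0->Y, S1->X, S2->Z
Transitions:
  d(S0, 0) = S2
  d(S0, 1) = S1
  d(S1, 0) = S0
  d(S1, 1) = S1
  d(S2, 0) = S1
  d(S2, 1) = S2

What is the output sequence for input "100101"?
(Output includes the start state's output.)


Start: S0 (output Y)
  --1--> S1 (output X)
  --0--> S0 (output Y)
  --0--> S2 (output Z)
  --1--> S2 (output Z)
  --0--> S1 (output X)
  --1--> S1 (output X)

"YXYZZXX"


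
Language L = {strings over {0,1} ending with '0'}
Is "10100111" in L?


last symbol = '1'

No, "10100111" is not in L


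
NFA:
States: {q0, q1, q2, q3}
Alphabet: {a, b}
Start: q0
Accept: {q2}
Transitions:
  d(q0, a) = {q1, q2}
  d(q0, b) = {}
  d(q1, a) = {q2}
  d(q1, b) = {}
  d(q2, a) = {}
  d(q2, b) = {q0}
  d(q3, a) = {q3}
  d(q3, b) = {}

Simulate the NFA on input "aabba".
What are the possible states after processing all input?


Start: {q0}
  --a--> {q1, q2}
  --a--> {q2}
  --b--> {q0}
  --b--> {}
  --a--> {}

{} (empty set, no valid transitions)


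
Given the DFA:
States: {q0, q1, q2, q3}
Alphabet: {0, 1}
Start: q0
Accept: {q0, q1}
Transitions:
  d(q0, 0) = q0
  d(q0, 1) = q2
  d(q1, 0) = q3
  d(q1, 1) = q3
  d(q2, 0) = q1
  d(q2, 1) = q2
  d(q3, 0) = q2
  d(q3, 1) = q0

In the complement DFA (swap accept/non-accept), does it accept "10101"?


Trace: q0 -> q2 -> q1 -> q3 -> q2 -> q2
Final: q2
Original accept: {q0, q1}
Complement: q2 is not in original accept

Yes, complement accepts (original rejects)


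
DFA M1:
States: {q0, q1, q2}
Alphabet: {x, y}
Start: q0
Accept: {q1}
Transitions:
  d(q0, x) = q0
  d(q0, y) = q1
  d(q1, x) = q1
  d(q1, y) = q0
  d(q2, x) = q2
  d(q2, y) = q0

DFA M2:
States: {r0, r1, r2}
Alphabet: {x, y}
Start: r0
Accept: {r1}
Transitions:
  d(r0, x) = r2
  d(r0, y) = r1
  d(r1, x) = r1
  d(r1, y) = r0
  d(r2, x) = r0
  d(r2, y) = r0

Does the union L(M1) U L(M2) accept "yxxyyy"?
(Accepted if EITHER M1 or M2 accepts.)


M1: final=q0 accepted=False
M2: final=r0 accepted=False

No, union rejects (neither accepts)


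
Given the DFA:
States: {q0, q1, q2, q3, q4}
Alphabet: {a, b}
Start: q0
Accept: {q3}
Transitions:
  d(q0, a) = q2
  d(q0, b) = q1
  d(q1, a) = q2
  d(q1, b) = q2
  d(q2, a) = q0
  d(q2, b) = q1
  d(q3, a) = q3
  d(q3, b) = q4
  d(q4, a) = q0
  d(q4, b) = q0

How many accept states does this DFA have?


Accept states listed: {q3}
Counting: q3(1)

1


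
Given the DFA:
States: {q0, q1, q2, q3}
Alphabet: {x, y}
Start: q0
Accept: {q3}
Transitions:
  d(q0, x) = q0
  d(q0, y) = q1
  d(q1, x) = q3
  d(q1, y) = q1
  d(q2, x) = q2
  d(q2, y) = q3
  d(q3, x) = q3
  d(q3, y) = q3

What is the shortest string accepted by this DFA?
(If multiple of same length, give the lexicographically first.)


BFS by string length (lex-first path to each state shown):
  len 0: q0<-""
  len 1: q0<-"x", q1<-"y"
  len 2: q0<-"xx", q1<-"xy", q3<-"yx"
Found accept state at length 2.

"yx"


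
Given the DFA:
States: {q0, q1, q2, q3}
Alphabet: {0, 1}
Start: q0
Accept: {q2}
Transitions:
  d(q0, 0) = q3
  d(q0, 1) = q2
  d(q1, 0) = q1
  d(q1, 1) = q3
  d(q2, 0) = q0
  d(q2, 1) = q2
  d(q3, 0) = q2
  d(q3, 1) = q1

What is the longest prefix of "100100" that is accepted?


Run the DFA, marking each prefix where the state is accepting:
  "" -> q0 [reject]
  "1" -> q2 [accept]
  "10" -> q0 [reject]
  "100" -> q3 [reject]
  "1001" -> q1 [reject]
  "10010" -> q1 [reject]
  "100100" -> q1 [reject]

"1"


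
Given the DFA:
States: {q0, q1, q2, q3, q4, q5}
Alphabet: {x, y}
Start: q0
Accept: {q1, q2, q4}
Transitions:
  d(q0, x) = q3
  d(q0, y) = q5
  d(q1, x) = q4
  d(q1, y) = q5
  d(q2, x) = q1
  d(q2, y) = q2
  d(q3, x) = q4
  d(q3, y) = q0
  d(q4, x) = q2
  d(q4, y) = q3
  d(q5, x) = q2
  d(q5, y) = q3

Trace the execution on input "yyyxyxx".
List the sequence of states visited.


Input: yyyxyxx
d(q0, y) = q5
d(q5, y) = q3
d(q3, y) = q0
d(q0, x) = q3
d(q3, y) = q0
d(q0, x) = q3
d(q3, x) = q4


q0 -> q5 -> q3 -> q0 -> q3 -> q0 -> q3 -> q4


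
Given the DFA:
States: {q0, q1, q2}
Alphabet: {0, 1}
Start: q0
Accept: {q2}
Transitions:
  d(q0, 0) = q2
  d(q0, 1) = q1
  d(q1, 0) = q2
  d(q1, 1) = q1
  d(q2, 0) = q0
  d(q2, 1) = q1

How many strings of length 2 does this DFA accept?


Enumerating all length-2 strings:
  "00" -> q0 [reject]
  "01" -> q1 [reject]
  "10" -> q2 [accept]
  "11" -> q1 [reject]

1 out of 4


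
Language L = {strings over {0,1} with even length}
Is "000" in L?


length = 3; 3 mod 2 = 1

No, "000" is not in L


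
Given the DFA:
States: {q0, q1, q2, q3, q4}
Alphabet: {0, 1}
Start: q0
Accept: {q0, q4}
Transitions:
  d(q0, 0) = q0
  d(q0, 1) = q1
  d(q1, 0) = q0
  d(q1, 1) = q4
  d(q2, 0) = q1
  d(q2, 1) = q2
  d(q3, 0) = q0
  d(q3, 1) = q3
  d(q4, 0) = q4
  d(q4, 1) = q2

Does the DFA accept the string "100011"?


Trace: q0 -> q1 -> q0 -> q0 -> q0 -> q1 -> q4
Final state: q4
Accept states: {q0, q4}

Yes, accepted (final state q4 is an accept state)


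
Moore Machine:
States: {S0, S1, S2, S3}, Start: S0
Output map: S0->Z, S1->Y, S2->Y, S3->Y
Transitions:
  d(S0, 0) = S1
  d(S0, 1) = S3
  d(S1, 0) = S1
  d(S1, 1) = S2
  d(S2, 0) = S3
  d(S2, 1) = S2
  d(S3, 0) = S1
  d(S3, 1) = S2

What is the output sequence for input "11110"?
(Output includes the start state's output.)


Start: S0 (output Z)
  --1--> S3 (output Y)
  --1--> S2 (output Y)
  --1--> S2 (output Y)
  --1--> S2 (output Y)
  --0--> S3 (output Y)

"ZYYYYY"


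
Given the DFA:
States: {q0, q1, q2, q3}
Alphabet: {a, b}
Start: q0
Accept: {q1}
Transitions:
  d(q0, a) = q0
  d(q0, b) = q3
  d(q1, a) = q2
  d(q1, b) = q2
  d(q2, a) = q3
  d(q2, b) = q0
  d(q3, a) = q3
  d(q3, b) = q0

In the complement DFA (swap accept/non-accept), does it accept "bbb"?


Trace: q0 -> q3 -> q0 -> q3
Final: q3
Original accept: {q1}
Complement: q3 is not in original accept

Yes, complement accepts (original rejects)


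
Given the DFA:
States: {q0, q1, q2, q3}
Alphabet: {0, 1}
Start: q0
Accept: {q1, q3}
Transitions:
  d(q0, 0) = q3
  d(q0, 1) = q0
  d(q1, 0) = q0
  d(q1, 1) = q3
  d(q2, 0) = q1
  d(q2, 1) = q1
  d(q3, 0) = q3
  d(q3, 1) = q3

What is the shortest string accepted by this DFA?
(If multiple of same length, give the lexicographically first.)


BFS by string length (lex-first path to each state shown):
  len 0: q0<-""
  len 1: q0<-"1", q3<-"0"
Found accept state at length 1.

"0"


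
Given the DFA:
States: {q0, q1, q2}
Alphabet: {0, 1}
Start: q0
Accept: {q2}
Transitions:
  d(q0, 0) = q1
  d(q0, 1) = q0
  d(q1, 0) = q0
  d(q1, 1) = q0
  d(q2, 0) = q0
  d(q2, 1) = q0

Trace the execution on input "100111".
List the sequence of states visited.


Input: 100111
d(q0, 1) = q0
d(q0, 0) = q1
d(q1, 0) = q0
d(q0, 1) = q0
d(q0, 1) = q0
d(q0, 1) = q0


q0 -> q0 -> q1 -> q0 -> q0 -> q0 -> q0


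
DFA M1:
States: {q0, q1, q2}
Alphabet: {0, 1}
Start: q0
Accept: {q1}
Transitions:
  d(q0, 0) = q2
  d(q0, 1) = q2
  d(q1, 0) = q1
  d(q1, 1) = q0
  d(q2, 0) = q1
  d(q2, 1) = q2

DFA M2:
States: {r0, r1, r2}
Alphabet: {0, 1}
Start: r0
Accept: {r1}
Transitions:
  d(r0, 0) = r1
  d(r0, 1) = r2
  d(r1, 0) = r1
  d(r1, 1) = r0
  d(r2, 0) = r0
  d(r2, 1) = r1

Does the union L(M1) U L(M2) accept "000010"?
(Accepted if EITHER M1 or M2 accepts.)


M1: final=q2 accepted=False
M2: final=r1 accepted=True

Yes, union accepts


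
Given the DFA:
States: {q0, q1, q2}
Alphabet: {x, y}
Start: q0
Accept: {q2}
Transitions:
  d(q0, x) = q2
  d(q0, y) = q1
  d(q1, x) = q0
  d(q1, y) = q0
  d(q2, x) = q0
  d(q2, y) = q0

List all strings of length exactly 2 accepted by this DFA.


All strings of length 2: 4 total
Accepted: 0

None


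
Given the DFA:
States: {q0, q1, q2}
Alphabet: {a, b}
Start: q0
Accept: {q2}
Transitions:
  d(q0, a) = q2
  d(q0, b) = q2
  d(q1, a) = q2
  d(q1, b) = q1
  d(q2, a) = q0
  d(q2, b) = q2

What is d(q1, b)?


Looking up transition d(q1, b)

q1


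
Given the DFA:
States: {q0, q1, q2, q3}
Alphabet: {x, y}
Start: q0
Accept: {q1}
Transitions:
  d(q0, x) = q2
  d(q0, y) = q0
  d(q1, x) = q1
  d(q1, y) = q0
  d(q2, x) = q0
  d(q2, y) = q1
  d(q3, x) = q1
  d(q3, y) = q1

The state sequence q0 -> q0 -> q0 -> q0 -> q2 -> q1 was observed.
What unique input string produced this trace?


Trace back each transition to find the symbol:
  q0 --[y]--> q0
  q0 --[y]--> q0
  q0 --[y]--> q0
  q0 --[x]--> q2
  q2 --[y]--> q1

"yyyxy"


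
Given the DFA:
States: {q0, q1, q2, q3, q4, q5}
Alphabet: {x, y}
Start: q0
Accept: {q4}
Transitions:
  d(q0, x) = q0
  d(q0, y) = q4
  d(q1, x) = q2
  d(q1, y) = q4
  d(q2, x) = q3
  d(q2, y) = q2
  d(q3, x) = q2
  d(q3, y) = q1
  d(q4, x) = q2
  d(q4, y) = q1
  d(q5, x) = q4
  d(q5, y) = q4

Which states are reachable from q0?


BFS from q0:
  layer 0: {q0}
  layer 1: {q4}
  layer 2: {q1, q2}
  layer 3: {q3}

{q0, q1, q2, q3, q4}


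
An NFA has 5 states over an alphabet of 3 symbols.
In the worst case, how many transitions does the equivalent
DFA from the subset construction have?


Subset construction: one DFA state per subset of NFA states = 2^5 = 32 states.
Each DFA state has 3 outgoing transitions: 32 * 3 = 96

96


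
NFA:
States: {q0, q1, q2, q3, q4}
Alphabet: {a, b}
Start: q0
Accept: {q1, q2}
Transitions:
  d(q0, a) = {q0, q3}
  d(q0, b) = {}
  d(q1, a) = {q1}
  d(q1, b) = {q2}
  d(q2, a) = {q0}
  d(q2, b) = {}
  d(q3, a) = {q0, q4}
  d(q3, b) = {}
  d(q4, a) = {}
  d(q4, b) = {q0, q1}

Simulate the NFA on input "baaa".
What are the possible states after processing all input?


Start: {q0}
  --b--> {}
  --a--> {}
  --a--> {}
  --a--> {}

{} (empty set, no valid transitions)


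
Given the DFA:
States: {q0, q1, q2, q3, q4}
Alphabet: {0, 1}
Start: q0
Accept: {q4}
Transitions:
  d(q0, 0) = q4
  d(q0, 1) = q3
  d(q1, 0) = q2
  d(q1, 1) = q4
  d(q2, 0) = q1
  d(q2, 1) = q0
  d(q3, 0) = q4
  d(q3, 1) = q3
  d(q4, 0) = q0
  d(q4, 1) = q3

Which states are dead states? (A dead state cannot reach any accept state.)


Forward reachability from each state:
  q0 -> reaches accept state q4 (live)
  q1 -> reaches accept state q4 (live)
  q2 -> reaches accept state q4 (live)
  q3 -> reaches accept state q4 (live)
  q4 -> reaches accept state q4 (live)

None (all states can reach an accept state)


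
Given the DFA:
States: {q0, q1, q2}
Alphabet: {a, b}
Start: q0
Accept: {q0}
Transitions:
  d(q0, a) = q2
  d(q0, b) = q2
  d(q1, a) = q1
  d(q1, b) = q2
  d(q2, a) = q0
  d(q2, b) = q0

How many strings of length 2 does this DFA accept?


Enumerating all length-2 strings:
  "aa" -> q0 [accept]
  "ab" -> q0 [accept]
  "ba" -> q0 [accept]
  "bb" -> q0 [accept]

4 out of 4


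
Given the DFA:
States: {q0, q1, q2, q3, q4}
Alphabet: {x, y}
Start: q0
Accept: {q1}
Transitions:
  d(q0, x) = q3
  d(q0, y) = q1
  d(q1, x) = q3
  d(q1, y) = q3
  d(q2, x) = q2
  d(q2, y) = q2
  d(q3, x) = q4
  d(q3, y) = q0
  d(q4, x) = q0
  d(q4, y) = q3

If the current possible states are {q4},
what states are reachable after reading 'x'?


Apply transition on 'x' from each current state:
  d(q4, x) = q0

{q0}


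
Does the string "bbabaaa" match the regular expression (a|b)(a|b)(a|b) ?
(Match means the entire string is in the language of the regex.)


|string| = 7; first = 'b'; last = 'a'

No, "bbabaaa" does not match (a|b)(a|b)(a|b)
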